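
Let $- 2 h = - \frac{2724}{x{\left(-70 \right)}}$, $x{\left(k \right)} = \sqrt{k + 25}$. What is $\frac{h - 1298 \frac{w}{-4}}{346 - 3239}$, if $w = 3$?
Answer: $- \frac{177}{526} + \frac{454 i \sqrt{5}}{14465} \approx -0.3365 + 0.070181 i$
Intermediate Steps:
$x{\left(k \right)} = \sqrt{25 + k}$
$h = - \frac{454 i \sqrt{5}}{5}$ ($h = - \frac{\left(-2724\right) \frac{1}{\sqrt{25 - 70}}}{2} = - \frac{\left(-2724\right) \frac{1}{\sqrt{-45}}}{2} = - \frac{\left(-2724\right) \frac{1}{3 i \sqrt{5}}}{2} = - \frac{\left(-2724\right) \left(- \frac{i \sqrt{5}}{15}\right)}{2} = - \frac{\frac{908}{5} i \sqrt{5}}{2} = - \frac{454 i \sqrt{5}}{5} \approx - 203.03 i$)
$\frac{h - 1298 \frac{w}{-4}}{346 - 3239} = \frac{- \frac{454 i \sqrt{5}}{5} - 1298 \frac{3}{-4}}{346 - 3239} = \frac{- \frac{454 i \sqrt{5}}{5} - 1298 \cdot 3 \left(- \frac{1}{4}\right)}{-2893} = \left(- \frac{454 i \sqrt{5}}{5} - - \frac{1947}{2}\right) \left(- \frac{1}{2893}\right) = \left(- \frac{454 i \sqrt{5}}{5} + \frac{1947}{2}\right) \left(- \frac{1}{2893}\right) = \left(\frac{1947}{2} - \frac{454 i \sqrt{5}}{5}\right) \left(- \frac{1}{2893}\right) = - \frac{177}{526} + \frac{454 i \sqrt{5}}{14465}$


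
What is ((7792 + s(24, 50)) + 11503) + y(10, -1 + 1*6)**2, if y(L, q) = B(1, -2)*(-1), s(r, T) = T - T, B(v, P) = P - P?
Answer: 19295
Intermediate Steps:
B(v, P) = 0
s(r, T) = 0
y(L, q) = 0 (y(L, q) = 0*(-1) = 0)
((7792 + s(24, 50)) + 11503) + y(10, -1 + 1*6)**2 = ((7792 + 0) + 11503) + 0**2 = (7792 + 11503) + 0 = 19295 + 0 = 19295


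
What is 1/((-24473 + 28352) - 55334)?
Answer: -1/51455 ≈ -1.9434e-5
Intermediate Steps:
1/((-24473 + 28352) - 55334) = 1/(3879 - 55334) = 1/(-51455) = -1/51455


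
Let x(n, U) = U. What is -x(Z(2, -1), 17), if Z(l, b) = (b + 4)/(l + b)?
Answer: -17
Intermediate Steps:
Z(l, b) = (4 + b)/(b + l)
-x(Z(2, -1), 17) = -1*17 = -17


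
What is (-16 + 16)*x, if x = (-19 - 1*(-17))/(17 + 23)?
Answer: 0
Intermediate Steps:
x = -1/20 (x = (-19 + 17)/40 = -2*1/40 = -1/20 ≈ -0.050000)
(-16 + 16)*x = (-16 + 16)*(-1/20) = 0*(-1/20) = 0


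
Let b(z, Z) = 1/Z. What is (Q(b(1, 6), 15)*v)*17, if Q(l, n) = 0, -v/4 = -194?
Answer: 0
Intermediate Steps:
v = 776 (v = -4*(-194) = 776)
(Q(b(1, 6), 15)*v)*17 = (0*776)*17 = 0*17 = 0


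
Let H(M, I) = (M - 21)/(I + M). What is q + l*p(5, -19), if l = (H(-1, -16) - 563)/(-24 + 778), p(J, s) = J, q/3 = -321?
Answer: -12391479/12818 ≈ -966.72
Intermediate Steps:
q = -963 (q = 3*(-321) = -963)
H(M, I) = (-21 + M)/(I + M)
l = -9549/12818 (l = ((-21 - 1)/(-16 - 1) - 563)/(-24 + 778) = (-22/(-17) - 563)/754 = (-1/17*(-22) - 563)*(1/754) = (22/17 - 563)*(1/754) = -9549/17*1/754 = -9549/12818 ≈ -0.74497)
q + l*p(5, -19) = -963 - 9549/12818*5 = -963 - 47745/12818 = -12391479/12818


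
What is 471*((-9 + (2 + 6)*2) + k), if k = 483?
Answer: 230790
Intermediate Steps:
471*((-9 + (2 + 6)*2) + k) = 471*((-9 + (2 + 6)*2) + 483) = 471*((-9 + 8*2) + 483) = 471*((-9 + 16) + 483) = 471*(7 + 483) = 471*490 = 230790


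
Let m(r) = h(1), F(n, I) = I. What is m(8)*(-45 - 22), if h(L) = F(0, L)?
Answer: -67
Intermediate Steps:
h(L) = L
m(r) = 1
m(8)*(-45 - 22) = 1*(-45 - 22) = 1*(-67) = -67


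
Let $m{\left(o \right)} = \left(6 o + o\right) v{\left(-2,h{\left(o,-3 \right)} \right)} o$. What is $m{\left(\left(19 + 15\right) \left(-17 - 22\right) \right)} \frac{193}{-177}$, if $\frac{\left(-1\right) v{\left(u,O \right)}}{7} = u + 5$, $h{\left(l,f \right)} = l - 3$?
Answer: $\frac{16628016132}{59} \approx 2.8183 \cdot 10^{8}$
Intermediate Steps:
$h{\left(l,f \right)} = -3 + l$
$v{\left(u,O \right)} = -35 - 7 u$ ($v{\left(u,O \right)} = - 7 \left(u + 5\right) = - 7 \left(5 + u\right) = -35 - 7 u$)
$m{\left(o \right)} = - 147 o^{2}$ ($m{\left(o \right)} = \left(6 o + o\right) \left(-35 - -14\right) o = 7 o \left(-35 + 14\right) o = 7 o \left(-21\right) o = - 147 o o = - 147 o^{2}$)
$m{\left(\left(19 + 15\right) \left(-17 - 22\right) \right)} \frac{193}{-177} = - 147 \left(\left(19 + 15\right) \left(-17 - 22\right)\right)^{2} \frac{193}{-177} = - 147 \left(34 \left(-39\right)\right)^{2} \cdot 193 \left(- \frac{1}{177}\right) = - 147 \left(-1326\right)^{2} \left(- \frac{193}{177}\right) = \left(-147\right) 1758276 \left(- \frac{193}{177}\right) = \left(-258466572\right) \left(- \frac{193}{177}\right) = \frac{16628016132}{59}$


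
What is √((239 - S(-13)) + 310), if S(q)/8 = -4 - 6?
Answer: √629 ≈ 25.080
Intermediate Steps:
S(q) = -80 (S(q) = 8*(-4 - 6) = 8*(-10) = -80)
√((239 - S(-13)) + 310) = √((239 - 1*(-80)) + 310) = √((239 + 80) + 310) = √(319 + 310) = √629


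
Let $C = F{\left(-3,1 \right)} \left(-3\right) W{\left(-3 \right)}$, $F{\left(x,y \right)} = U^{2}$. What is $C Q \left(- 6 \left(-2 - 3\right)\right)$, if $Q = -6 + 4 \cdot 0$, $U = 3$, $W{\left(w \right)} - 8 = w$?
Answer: $24300$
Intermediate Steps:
$W{\left(w \right)} = 8 + w$
$F{\left(x,y \right)} = 9$ ($F{\left(x,y \right)} = 3^{2} = 9$)
$C = -135$ ($C = 9 \left(-3\right) \left(8 - 3\right) = \left(-27\right) 5 = -135$)
$Q = -6$ ($Q = -6 + 0 = -6$)
$C Q \left(- 6 \left(-2 - 3\right)\right) = \left(-135\right) \left(-6\right) \left(- 6 \left(-2 - 3\right)\right) = 810 \left(\left(-6\right) \left(-5\right)\right) = 810 \cdot 30 = 24300$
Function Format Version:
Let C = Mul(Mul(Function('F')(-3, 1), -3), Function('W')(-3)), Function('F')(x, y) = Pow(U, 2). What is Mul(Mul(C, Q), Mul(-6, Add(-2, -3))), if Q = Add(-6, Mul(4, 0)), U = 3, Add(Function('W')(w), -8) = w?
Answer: 24300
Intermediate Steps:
Function('W')(w) = Add(8, w)
Function('F')(x, y) = 9 (Function('F')(x, y) = Pow(3, 2) = 9)
C = -135 (C = Mul(Mul(9, -3), Add(8, -3)) = Mul(-27, 5) = -135)
Q = -6 (Q = Add(-6, 0) = -6)
Mul(Mul(C, Q), Mul(-6, Add(-2, -3))) = Mul(Mul(-135, -6), Mul(-6, Add(-2, -3))) = Mul(810, Mul(-6, -5)) = Mul(810, 30) = 24300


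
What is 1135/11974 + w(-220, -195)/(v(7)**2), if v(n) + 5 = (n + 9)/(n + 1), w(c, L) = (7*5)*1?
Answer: 429305/107766 ≈ 3.9837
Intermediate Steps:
w(c, L) = 35 (w(c, L) = 35*1 = 35)
v(n) = -5 + (9 + n)/(1 + n) (v(n) = -5 + (n + 9)/(n + 1) = -5 + (9 + n)/(1 + n))
1135/11974 + w(-220, -195)/(v(7)**2) = 1135/11974 + 35/((4*(1 - 1*7)/(1 + 7))**2) = 1135*(1/11974) + 35/((4*(1 - 7)/8)**2) = 1135/11974 + 35/((4*(1/8)*(-6))**2) = 1135/11974 + 35/((-3)**2) = 1135/11974 + 35/9 = 429305/107766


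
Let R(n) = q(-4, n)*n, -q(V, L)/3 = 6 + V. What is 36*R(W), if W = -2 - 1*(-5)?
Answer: -648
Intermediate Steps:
q(V, L) = -18 - 3*V (q(V, L) = -3*(6 + V) = -18 - 3*V)
W = 3 (W = -2 + 5 = 3)
R(n) = -6*n (R(n) = (-18 - 3*(-4))*n = (-18 + 12)*n = -6*n)
36*R(W) = 36*(-6*3) = 36*(-18) = -648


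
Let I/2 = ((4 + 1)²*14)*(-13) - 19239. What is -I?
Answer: 47578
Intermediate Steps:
I = -47578 (I = 2*(((4 + 1)²*14)*(-13) - 19239) = 2*((5²*14)*(-13) - 19239) = 2*((25*14)*(-13) - 19239) = 2*(350*(-13) - 19239) = 2*(-4550 - 19239) = 2*(-23789) = -47578)
-I = -1*(-47578) = 47578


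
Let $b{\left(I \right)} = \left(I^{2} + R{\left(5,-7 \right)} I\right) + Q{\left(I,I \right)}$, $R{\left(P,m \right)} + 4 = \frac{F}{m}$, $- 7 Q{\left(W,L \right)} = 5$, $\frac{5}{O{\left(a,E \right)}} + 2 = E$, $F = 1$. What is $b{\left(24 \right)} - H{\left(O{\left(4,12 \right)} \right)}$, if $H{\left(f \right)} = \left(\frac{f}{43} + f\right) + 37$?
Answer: $\frac{131942}{301} \approx 438.35$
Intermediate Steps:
$O{\left(a,E \right)} = \frac{5}{-2 + E}$
$Q{\left(W,L \right)} = - \frac{5}{7}$ ($Q{\left(W,L \right)} = \left(- \frac{1}{7}\right) 5 = - \frac{5}{7}$)
$R{\left(P,m \right)} = -4 + \frac{1}{m}$ ($R{\left(P,m \right)} = -4 + 1 \frac{1}{m} = -4 + \frac{1}{m}$)
$H{\left(f \right)} = 37 + \frac{44 f}{43}$ ($H{\left(f \right)} = \left(f \frac{1}{43} + f\right) + 37 = \left(\frac{f}{43} + f\right) + 37 = \frac{44 f}{43} + 37 = 37 + \frac{44 f}{43}$)
$b{\left(I \right)} = - \frac{5}{7} + I^{2} - \frac{29 I}{7}$ ($b{\left(I \right)} = \left(I^{2} + \left(-4 + \frac{1}{-7}\right) I\right) - \frac{5}{7} = \left(I^{2} + \left(-4 - \frac{1}{7}\right) I\right) - \frac{5}{7} = \left(I^{2} - \frac{29 I}{7}\right) - \frac{5}{7} = - \frac{5}{7} + I^{2} - \frac{29 I}{7}$)
$b{\left(24 \right)} - H{\left(O{\left(4,12 \right)} \right)} = \left(- \frac{5}{7} + 24^{2} - \frac{696}{7}\right) - \left(37 + \frac{44 \frac{5}{-2 + 12}}{43}\right) = \left(- \frac{5}{7} + 576 - \frac{696}{7}\right) - \left(37 + \frac{44 \cdot \frac{5}{10}}{43}\right) = \frac{3331}{7} - \left(37 + \frac{44 \cdot 5 \cdot \frac{1}{10}}{43}\right) = \frac{3331}{7} - \left(37 + \frac{44}{43} \cdot \frac{1}{2}\right) = \frac{3331}{7} - \left(37 + \frac{22}{43}\right) = \frac{3331}{7} - \frac{1613}{43} = \frac{131942}{301}$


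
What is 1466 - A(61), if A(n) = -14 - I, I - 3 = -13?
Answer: 1470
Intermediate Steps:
I = -10 (I = 3 - 13 = -10)
A(n) = -4 (A(n) = -14 - 1*(-10) = -14 + 10 = -4)
1466 - A(61) = 1466 - 1*(-4) = 1466 + 4 = 1470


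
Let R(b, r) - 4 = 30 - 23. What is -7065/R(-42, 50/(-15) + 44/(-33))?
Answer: -7065/11 ≈ -642.27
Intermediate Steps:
R(b, r) = 11 (R(b, r) = 4 + (30 - 23) = 4 + 7 = 11)
-7065/R(-42, 50/(-15) + 44/(-33)) = -7065/11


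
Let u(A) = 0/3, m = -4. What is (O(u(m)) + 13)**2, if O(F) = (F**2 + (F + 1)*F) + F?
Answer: 169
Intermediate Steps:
u(A) = 0 (u(A) = 0*(1/3) = 0)
O(F) = F + F**2 + F*(1 + F) (O(F) = (F**2 + (1 + F)*F) + F = (F**2 + F*(1 + F)) + F = F + F**2 + F*(1 + F))
(O(u(m)) + 13)**2 = (2*0*(1 + 0) + 13)**2 = (2*0*1 + 13)**2 = (0 + 13)**2 = 13**2 = 169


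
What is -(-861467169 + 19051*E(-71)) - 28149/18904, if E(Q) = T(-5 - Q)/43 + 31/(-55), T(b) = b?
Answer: 38513612424573967/44707960 ≈ 8.6145e+8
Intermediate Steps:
E(Q) = -1608/2365 - Q/43 (E(Q) = (-5 - Q)/43 + 31/(-55) = (-5 - Q)*(1/43) + 31*(-1/55) = (-5/43 - Q/43) - 31/55 = -1608/2365 - Q/43)
-(-861467169 + 19051*E(-71)) - 28149/18904 = -(-2037400488693/2365 + 1352621/43) - 28149/18904 = -19051/(1/((-1608/2365 + 71/43) - 45219)) - 28149*1/18904 = -19051/(1/(2297/2365 - 45219)) - 28149/18904 = -19051/(1/(-106940638/2365)) - 28149/18904 = -19051/(-2365/106940638) - 28149/18904 = -19051*(-106940638/2365) - 28149/18904 = 2037326094538/2365 - 28149/18904 = 38513612424573967/44707960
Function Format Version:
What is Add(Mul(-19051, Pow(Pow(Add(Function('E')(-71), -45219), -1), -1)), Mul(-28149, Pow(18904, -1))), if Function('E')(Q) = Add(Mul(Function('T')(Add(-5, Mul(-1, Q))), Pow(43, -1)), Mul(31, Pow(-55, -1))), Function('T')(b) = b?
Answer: Rational(38513612424573967, 44707960) ≈ 8.6145e+8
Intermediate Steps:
Function('E')(Q) = Add(Rational(-1608, 2365), Mul(Rational(-1, 43), Q)) (Function('E')(Q) = Add(Mul(Add(-5, Mul(-1, Q)), Pow(43, -1)), Mul(31, Pow(-55, -1))) = Add(Mul(Add(-5, Mul(-1, Q)), Rational(1, 43)), Mul(31, Rational(-1, 55))) = Add(Add(Rational(-5, 43), Mul(Rational(-1, 43), Q)), Rational(-31, 55)) = Add(Rational(-1608, 2365), Mul(Rational(-1, 43), Q)))
Add(Mul(-19051, Pow(Pow(Add(Function('E')(-71), -45219), -1), -1)), Mul(-28149, Pow(18904, -1))) = Add(Mul(-19051, Pow(Pow(Add(Add(Rational(-1608, 2365), Mul(Rational(-1, 43), -71)), -45219), -1), -1)), Mul(-28149, Pow(18904, -1))) = Add(Mul(-19051, Pow(Pow(Add(Add(Rational(-1608, 2365), Rational(71, 43)), -45219), -1), -1)), Mul(-28149, Rational(1, 18904))) = Add(Mul(-19051, Pow(Pow(Add(Rational(2297, 2365), -45219), -1), -1)), Rational(-28149, 18904)) = Add(Mul(-19051, Pow(Pow(Rational(-106940638, 2365), -1), -1)), Rational(-28149, 18904)) = Add(Mul(-19051, Pow(Rational(-2365, 106940638), -1)), Rational(-28149, 18904)) = Add(Mul(-19051, Rational(-106940638, 2365)), Rational(-28149, 18904)) = Add(Rational(2037326094538, 2365), Rational(-28149, 18904)) = Rational(38513612424573967, 44707960)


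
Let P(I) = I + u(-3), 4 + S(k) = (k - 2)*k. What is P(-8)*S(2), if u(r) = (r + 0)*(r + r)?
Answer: -40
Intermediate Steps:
u(r) = 2*r**2 (u(r) = r*(2*r) = 2*r**2)
S(k) = -4 + k*(-2 + k) (S(k) = -4 + (k - 2)*k = -4 + (-2 + k)*k = -4 + k*(-2 + k))
P(I) = 18 + I (P(I) = I + 2*(-3)**2 = I + 2*9 = I + 18 = 18 + I)
P(-8)*S(2) = (18 - 8)*(-4 + 2**2 - 2*2) = 10*(-4 + 4 - 4) = 10*(-4) = -40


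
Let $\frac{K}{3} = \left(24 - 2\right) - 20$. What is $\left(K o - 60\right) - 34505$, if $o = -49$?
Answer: $-34859$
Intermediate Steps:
$K = 6$ ($K = 3 \left(\left(24 - 2\right) - 20\right) = 3 \left(22 - 20\right) = 3 \cdot 2 = 6$)
$\left(K o - 60\right) - 34505 = \left(6 \left(-49\right) - 60\right) - 34505 = \left(-294 - 60\right) - 34505 = -354 - 34505 = -34859$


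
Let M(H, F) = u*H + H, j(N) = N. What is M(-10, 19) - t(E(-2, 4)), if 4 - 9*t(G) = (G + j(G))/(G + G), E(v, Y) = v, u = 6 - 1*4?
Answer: -91/3 ≈ -30.333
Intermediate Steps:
u = 2 (u = 6 - 4 = 2)
t(G) = ⅓ (t(G) = 4/9 - (G + G)/(9*(G + G)) = 4/9 - 2*G/(9*(2*G)) = 4/9 - 2*G*1/(2*G)/9 = 4/9 - ⅑*1 = 4/9 - ⅑ = ⅓)
M(H, F) = 3*H (M(H, F) = 2*H + H = 3*H)
M(-10, 19) - t(E(-2, 4)) = 3*(-10) - 1*⅓ = -30 - ⅓ = -91/3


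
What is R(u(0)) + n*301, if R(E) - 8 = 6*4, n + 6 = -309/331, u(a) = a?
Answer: -680203/331 ≈ -2055.0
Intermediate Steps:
n = -2295/331 (n = -6 - 309/331 = -2295/331 ≈ -6.9335)
R(E) = 32 (R(E) = 8 + 6*4 = 8 + 24 = 32)
R(u(0)) + n*301 = 32 - 2295/331*301 = 32 - 690795/331 = -680203/331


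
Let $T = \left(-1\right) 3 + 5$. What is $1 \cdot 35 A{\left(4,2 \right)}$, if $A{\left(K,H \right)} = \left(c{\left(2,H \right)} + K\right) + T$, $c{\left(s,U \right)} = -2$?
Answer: $140$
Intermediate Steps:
$T = 2$ ($T = -3 + 5 = 2$)
$A{\left(K,H \right)} = K$ ($A{\left(K,H \right)} = \left(-2 + K\right) + 2 = K$)
$1 \cdot 35 A{\left(4,2 \right)} = 1 \cdot 35 \cdot 4 = 35 \cdot 4 = 140$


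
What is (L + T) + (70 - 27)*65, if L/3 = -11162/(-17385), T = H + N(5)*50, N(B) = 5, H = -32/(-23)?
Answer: 406294991/133285 ≈ 3048.3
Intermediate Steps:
H = 32/23 (H = -32*(-1/23) = 32/23 ≈ 1.3913)
T = 5782/23 (T = 32/23 + 5*50 = 32/23 + 250 = 5782/23 ≈ 251.39)
L = 11162/5795 (L = 3*(-11162/(-17385)) = 3*(-11162*(-1/17385)) = 3*(11162/17385) = 11162/5795 ≈ 1.9261)
(L + T) + (70 - 27)*65 = (11162/5795 + 5782/23) + (70 - 27)*65 = 33763416/133285 + 43*65 = 33763416/133285 + 2795 = 406294991/133285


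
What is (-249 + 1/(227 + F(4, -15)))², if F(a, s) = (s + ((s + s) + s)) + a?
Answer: 1812886084/29241 ≈ 61998.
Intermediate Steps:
F(a, s) = a + 4*s (F(a, s) = (s + (2*s + s)) + a = (s + 3*s) + a = 4*s + a = a + 4*s)
(-249 + 1/(227 + F(4, -15)))² = (-249 + 1/(227 + (4 + 4*(-15))))² = (-249 + 1/(227 + (4 - 60)))² = (-249 + 1/(227 - 56))² = (-249 + 1/171)² = (-42578/171)² = 1812886084/29241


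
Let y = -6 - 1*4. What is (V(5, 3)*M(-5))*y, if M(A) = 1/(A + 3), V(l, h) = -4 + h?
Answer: -5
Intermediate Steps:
y = -10 (y = -6 - 4 = -10)
M(A) = 1/(3 + A)
(V(5, 3)*M(-5))*y = ((-4 + 3)/(3 - 5))*(-10) = -1/(-2)*(-10) = -1*(-½)*(-10) = (½)*(-10) = -5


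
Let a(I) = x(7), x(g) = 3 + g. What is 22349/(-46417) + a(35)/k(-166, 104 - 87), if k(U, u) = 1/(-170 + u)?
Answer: -71040359/46417 ≈ -1530.5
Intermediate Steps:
a(I) = 10 (a(I) = 3 + 7 = 10)
22349/(-46417) + a(35)/k(-166, 104 - 87) = 22349/(-46417) + 10/(1/(-170 + (104 - 87))) = 22349*(-1/46417) + 10/(1/(-170 + 17)) = -22349/46417 + 10/(1/(-153)) = -22349/46417 + 10/(-1/153) = -22349/46417 + 10*(-153) = -22349/46417 - 1530 = -71040359/46417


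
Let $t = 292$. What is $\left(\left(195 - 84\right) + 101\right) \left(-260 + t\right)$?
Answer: $6784$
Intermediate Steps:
$\left(\left(195 - 84\right) + 101\right) \left(-260 + t\right) = \left(\left(195 - 84\right) + 101\right) \left(-260 + 292\right) = \left(111 + 101\right) 32 = 212 \cdot 32 = 6784$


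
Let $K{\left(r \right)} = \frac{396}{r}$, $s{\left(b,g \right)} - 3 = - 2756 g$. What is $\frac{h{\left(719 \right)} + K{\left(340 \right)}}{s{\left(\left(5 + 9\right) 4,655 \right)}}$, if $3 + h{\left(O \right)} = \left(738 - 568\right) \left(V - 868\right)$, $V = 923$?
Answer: $- \frac{794594}{153440045} \approx -0.0051785$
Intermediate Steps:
$s{\left(b,g \right)} = 3 - 2756 g$
$h{\left(O \right)} = 9347$ ($h{\left(O \right)} = -3 + \left(738 - 568\right) \left(923 - 868\right) = -3 + 170 \cdot 55 = -3 + 9350 = 9347$)
$\frac{h{\left(719 \right)} + K{\left(340 \right)}}{s{\left(\left(5 + 9\right) 4,655 \right)}} = \frac{9347 + \frac{396}{340}}{3 - 1805180} = \frac{9347 + 396 \cdot \frac{1}{340}}{3 - 1805180} = \frac{9347 + \frac{99}{85}}{-1805177} = \frac{794594}{85} \left(- \frac{1}{1805177}\right) = - \frac{794594}{153440045}$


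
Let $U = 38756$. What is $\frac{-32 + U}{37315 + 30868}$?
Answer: $\frac{38724}{68183} \approx 0.56794$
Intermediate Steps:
$\frac{-32 + U}{37315 + 30868} = \frac{-32 + 38756}{37315 + 30868} = \frac{38724}{68183}$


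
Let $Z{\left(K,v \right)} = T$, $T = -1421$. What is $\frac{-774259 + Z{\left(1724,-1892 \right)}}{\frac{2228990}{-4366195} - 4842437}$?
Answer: $\frac{677354027520}{4228605289241} \approx 0.16018$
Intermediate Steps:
$Z{\left(K,v \right)} = -1421$
$\frac{-774259 + Z{\left(1724,-1892 \right)}}{\frac{2228990}{-4366195} - 4842437} = \frac{-774259 - 1421}{\frac{2228990}{-4366195} - 4842437} = - \frac{775680}{2228990 \left(- \frac{1}{4366195}\right) - 4842437} = - \frac{775680}{- \frac{445798}{873239} - 4842437} = - \frac{775680}{- \frac{4228605289241}{873239}} = \left(-775680\right) \left(- \frac{873239}{4228605289241}\right) = \frac{677354027520}{4228605289241}$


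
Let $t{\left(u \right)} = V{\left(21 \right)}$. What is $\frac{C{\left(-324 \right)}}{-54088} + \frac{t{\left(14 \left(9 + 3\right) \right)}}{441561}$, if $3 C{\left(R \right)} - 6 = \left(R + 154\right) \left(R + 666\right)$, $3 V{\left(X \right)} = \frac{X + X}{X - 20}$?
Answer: $\frac{4278663145}{11941575684} \approx 0.3583$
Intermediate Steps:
$V{\left(X \right)} = \frac{2 X}{3 \left(-20 + X\right)}$ ($V{\left(X \right)} = \frac{\left(X + X\right) \frac{1}{X - 20}}{3} = \frac{2 X \frac{1}{-20 + X}}{3} = \frac{2 X}{3 \left(-20 + X\right)}$)
$t{\left(u \right)} = 14$ ($t{\left(u \right)} = \frac{2}{3} \cdot 21 \frac{1}{-20 + 21} = \frac{2}{3} \cdot 21 \cdot 1^{-1} = \frac{2}{3} \cdot 21 \cdot 1 = 14$)
$C{\left(R \right)} = 2 + \frac{\left(154 + R\right) \left(666 + R\right)}{3}$ ($C{\left(R \right)} = 2 + \frac{\left(R + 154\right) \left(R + 666\right)}{3} = 2 + \frac{\left(154 + R\right) \left(666 + R\right)}{3}$)
$\frac{C{\left(-324 \right)}}{-54088} + \frac{t{\left(14 \left(9 + 3\right) \right)}}{441561} = \frac{34190 + \frac{\left(-324\right)^{2}}{3} + \frac{820}{3} \left(-324\right)}{-54088} + \frac{14}{441561} = \left(34190 + \frac{1}{3} \cdot 104976 - 88560\right) \left(- \frac{1}{54088}\right) + 14 \cdot \frac{1}{441561} = \left(34190 + 34992 - 88560\right) \left(- \frac{1}{54088}\right) + \frac{14}{441561} = \left(-19378\right) \left(- \frac{1}{54088}\right) + \frac{14}{441561} = \frac{9689}{27044} + \frac{14}{441561} = \frac{4278663145}{11941575684}$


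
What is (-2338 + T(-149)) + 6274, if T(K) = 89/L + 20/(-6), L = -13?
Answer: 153107/39 ≈ 3925.8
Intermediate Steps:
T(K) = -397/39 (T(K) = 89/(-13) + 20/(-6) = 89*(-1/13) + 20*(-⅙) = -89/13 - 10/3 = -397/39)
(-2338 + T(-149)) + 6274 = (-2338 - 397/39) + 6274 = -91579/39 + 6274 = 153107/39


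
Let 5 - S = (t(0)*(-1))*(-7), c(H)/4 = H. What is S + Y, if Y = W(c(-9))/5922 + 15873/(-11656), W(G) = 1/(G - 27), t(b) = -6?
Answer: 2111345147/46262664 ≈ 45.638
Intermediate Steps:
c(H) = 4*H
W(G) = 1/(-27 + G)
S = 47 (S = 5 - (-6*(-1))*(-7) = 5 - 6*(-7) = 5 - 1*(-42) = 5 + 42 = 47)
Y = -63000061/46262664 (Y = 1/((-27 + 4*(-9))*5922) + 15873/(-11656) = (1/5922)/(-27 - 36) + 15873*(-1/11656) = (1/5922)/(-63) - 15873/11656 = -1/63*1/5922 - 15873/11656 = -1/373086 - 15873/11656 = -63000061/46262664 ≈ -1.3618)
S + Y = 47 - 63000061/46262664 = 2111345147/46262664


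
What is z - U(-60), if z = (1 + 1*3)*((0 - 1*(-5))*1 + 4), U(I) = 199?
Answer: -163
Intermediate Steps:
z = 36 (z = (1 + 3)*((0 + 5)*1 + 4) = 4*(5*1 + 4) = 4*(5 + 4) = 4*9 = 36)
z - U(-60) = 36 - 1*199 = 36 - 199 = -163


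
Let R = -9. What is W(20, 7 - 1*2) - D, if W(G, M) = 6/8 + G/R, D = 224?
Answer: -8117/36 ≈ -225.47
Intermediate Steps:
W(G, M) = ¾ - G/9 (W(G, M) = 6/8 + G/(-9) = 6*(⅛) + G*(-⅑) = ¾ - G/9)
W(20, 7 - 1*2) - D = (¾ - ⅑*20) - 1*224 = (¾ - 20/9) - 224 = -53/36 - 224 = -8117/36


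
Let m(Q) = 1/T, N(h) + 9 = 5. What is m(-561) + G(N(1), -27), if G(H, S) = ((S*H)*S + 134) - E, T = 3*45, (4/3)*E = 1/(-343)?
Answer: -515280263/185220 ≈ -2782.0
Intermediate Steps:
N(h) = -4 (N(h) = -9 + 5 = -4)
E = -3/1372 (E = (¾)/(-343) = (¾)*(-1/343) = -3/1372 ≈ -0.0021866)
T = 135
G(H, S) = 183851/1372 + H*S² (G(H, S) = ((S*H)*S + 134) - 1*(-3/1372) = ((H*S)*S + 134) + 3/1372 = (H*S² + 134) + 3/1372 = (134 + H*S²) + 3/1372 = 183851/1372 + H*S²)
m(Q) = 1/135
m(-561) + G(N(1), -27) = 1/135 + (183851/1372 - 4*(-27)²) = 1/135 + (183851/1372 - 4*729) = 1/135 + (183851/1372 - 2916) = 1/135 - 3816901/1372 = -515280263/185220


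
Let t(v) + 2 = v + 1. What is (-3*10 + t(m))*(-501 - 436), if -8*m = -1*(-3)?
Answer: 235187/8 ≈ 29398.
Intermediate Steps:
m = -3/8 (m = -(-1)*(-3)/8 = -⅛*3 = -3/8 ≈ -0.37500)
t(v) = -1 + v (t(v) = -2 + (v + 1) = -2 + (1 + v) = -1 + v)
(-3*10 + t(m))*(-501 - 436) = (-3*10 + (-1 - 3/8))*(-501 - 436) = (-30 - 11/8)*(-937) = -251/8*(-937) = 235187/8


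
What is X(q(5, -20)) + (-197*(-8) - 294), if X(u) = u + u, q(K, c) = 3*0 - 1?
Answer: 1280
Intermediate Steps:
q(K, c) = -1 (q(K, c) = 0 - 1 = -1)
X(u) = 2*u
X(q(5, -20)) + (-197*(-8) - 294) = 2*(-1) + (-197*(-8) - 294) = -2 + (1576 - 294) = -2 + 1282 = 1280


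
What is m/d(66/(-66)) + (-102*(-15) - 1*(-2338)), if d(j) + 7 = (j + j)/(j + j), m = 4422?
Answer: 3131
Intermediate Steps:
d(j) = -6 (d(j) = -7 + (j + j)/(j + j) = -7 + (2*j)/((2*j)) = -7 + (2*j)*(1/(2*j)) = -7 + 1 = -6)
m/d(66/(-66)) + (-102*(-15) - 1*(-2338)) = 4422/(-6) + (-102*(-15) - 1*(-2338)) = 4422*(-1/6) + (1530 + 2338) = -737 + 3868 = 3131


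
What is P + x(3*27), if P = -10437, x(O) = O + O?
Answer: -10275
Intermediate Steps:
x(O) = 2*O
P + x(3*27) = -10437 + 2*(3*27) = -10437 + 2*81 = -10437 + 162 = -10275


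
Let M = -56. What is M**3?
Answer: -175616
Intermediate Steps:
M**3 = (-56)**3 = -175616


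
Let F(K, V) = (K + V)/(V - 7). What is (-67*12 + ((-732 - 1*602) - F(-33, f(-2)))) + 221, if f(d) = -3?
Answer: -9603/5 ≈ -1920.6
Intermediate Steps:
F(K, V) = (K + V)/(-7 + V)
(-67*12 + ((-732 - 1*602) - F(-33, f(-2)))) + 221 = (-67*12 + ((-732 - 1*602) - (-33 - 3)/(-7 - 3))) + 221 = (-804 + ((-732 - 602) - (-36)/(-10))) + 221 = (-804 + (-1334 - (-1)*(-36)/10)) + 221 = (-804 + (-1334 - 1*18/5)) + 221 = (-804 + (-1334 - 18/5)) + 221 = (-804 - 6688/5) + 221 = -10708/5 + 221 = -9603/5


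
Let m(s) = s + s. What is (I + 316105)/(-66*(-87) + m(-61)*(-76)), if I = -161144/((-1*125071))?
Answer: 39535729599/1877815994 ≈ 21.054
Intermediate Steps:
m(s) = 2*s
I = 161144/125071 (I = -161144/(-125071) = -161144*(-1/125071) = 161144/125071 ≈ 1.2884)
(I + 316105)/(-66*(-87) + m(-61)*(-76)) = (161144/125071 + 316105)/(-66*(-87) + (2*(-61))*(-76)) = 39535729599/(125071*(5742 - 122*(-76))) = 39535729599/(125071*(5742 + 9272)) = (39535729599/125071)/15014 = (39535729599/125071)*(1/15014) = 39535729599/1877815994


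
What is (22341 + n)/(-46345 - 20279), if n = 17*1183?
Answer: -10613/16656 ≈ -0.63719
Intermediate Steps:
n = 20111
(22341 + n)/(-46345 - 20279) = (22341 + 20111)/(-46345 - 20279) = 42452/(-66624) = 42452*(-1/66624) = -10613/16656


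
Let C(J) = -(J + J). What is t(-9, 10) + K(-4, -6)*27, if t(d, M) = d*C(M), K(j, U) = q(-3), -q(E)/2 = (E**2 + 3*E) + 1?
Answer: 126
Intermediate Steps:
q(E) = -2 - 6*E - 2*E**2 (q(E) = -2*((E**2 + 3*E) + 1) = -2*(1 + E**2 + 3*E) = -2 - 6*E - 2*E**2)
C(J) = -2*J
K(j, U) = -2 (K(j, U) = -2 - 6*(-3) - 2*(-3)**2 = -2 + 18 - 2*9 = -2 + 18 - 18 = -2)
t(d, M) = -2*M*d (t(d, M) = d*(-2*M) = -2*M*d)
t(-9, 10) + K(-4, -6)*27 = -2*10*(-9) - 2*27 = 180 - 54 = 126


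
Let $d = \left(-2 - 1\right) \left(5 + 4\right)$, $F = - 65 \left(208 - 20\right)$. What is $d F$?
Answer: $329940$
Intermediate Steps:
$F = -12220$ ($F = \left(-65\right) 188 = -12220$)
$d = -27$ ($d = \left(-3\right) 9 = -27$)
$d F = \left(-27\right) \left(-12220\right) = 329940$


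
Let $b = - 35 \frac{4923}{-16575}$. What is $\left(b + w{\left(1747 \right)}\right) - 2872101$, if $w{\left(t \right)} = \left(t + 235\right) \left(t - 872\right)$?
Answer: $- \frac{1257313868}{1105} \approx -1.1378 \cdot 10^{6}$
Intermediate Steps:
$w{\left(t \right)} = \left(-872 + t\right) \left(235 + t\right)$ ($w{\left(t \right)} = \left(235 + t\right) \left(-872 + t\right) = \left(-872 + t\right) \left(235 + t\right)$)
$b = \frac{11487}{1105}$ ($b = - 35 \cdot 4923 \left(- \frac{1}{16575}\right) = \left(-35\right) \left(- \frac{1641}{5525}\right) = \frac{11487}{1105} \approx 10.395$)
$\left(b + w{\left(1747 \right)}\right) - 2872101 = \left(\frac{11487}{1105} - \left(1317759 - 3052009\right)\right) - 2872101 = \left(\frac{11487}{1105} - -1734250\right) - 2872101 = \left(\frac{11487}{1105} + 1734250\right) - 2872101 = \frac{1916357737}{1105} - 2872101 = - \frac{1257313868}{1105}$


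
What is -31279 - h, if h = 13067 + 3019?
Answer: -47365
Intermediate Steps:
h = 16086
-31279 - h = -31279 - 1*16086 = -31279 - 16086 = -47365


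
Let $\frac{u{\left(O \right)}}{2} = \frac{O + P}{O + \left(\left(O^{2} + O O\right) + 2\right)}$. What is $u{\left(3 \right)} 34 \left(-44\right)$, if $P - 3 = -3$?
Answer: $- \frac{8976}{23} \approx -390.26$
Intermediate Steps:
$P = 0$ ($P = 3 - 3 = 0$)
$u{\left(O \right)} = \frac{2 O}{2 + O + 2 O^{2}}$ ($u{\left(O \right)} = 2 \frac{O + 0}{O + \left(\left(O^{2} + O O\right) + 2\right)} = 2 \frac{O}{O + \left(\left(O^{2} + O^{2}\right) + 2\right)} = 2 \frac{O}{O + \left(2 O^{2} + 2\right)} = 2 \frac{O}{O + \left(2 + 2 O^{2}\right)} = 2 \frac{O}{2 + O + 2 O^{2}} = \frac{2 O}{2 + O + 2 O^{2}}$)
$u{\left(3 \right)} 34 \left(-44\right) = 2 \cdot 3 \frac{1}{2 + 3 + 2 \cdot 3^{2}} \cdot 34 \left(-44\right) = 2 \cdot 3 \frac{1}{2 + 3 + 2 \cdot 9} \cdot 34 \left(-44\right) = 2 \cdot 3 \frac{1}{2 + 3 + 18} \cdot 34 \left(-44\right) = 2 \cdot 3 \cdot \frac{1}{23} \cdot 34 \left(-44\right) = \frac{6}{23} \cdot 34 \left(-44\right) = \frac{204}{23} \left(-44\right) = - \frac{8976}{23}$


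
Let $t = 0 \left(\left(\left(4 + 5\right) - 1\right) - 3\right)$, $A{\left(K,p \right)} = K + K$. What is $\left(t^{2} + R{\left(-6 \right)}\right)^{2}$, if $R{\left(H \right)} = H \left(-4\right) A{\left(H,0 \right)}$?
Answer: $82944$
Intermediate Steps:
$A{\left(K,p \right)} = 2 K$
$R{\left(H \right)} = - 8 H^{2}$ ($R{\left(H \right)} = H \left(-4\right) 2 H = - 4 H 2 H = - 8 H^{2}$)
$t = 0$ ($t = 0 \left(\left(9 - 1\right) - 3\right) = 0 \left(8 - 3\right) = 0 \cdot 5 = 0$)
$\left(t^{2} + R{\left(-6 \right)}\right)^{2} = \left(0^{2} - 8 \left(-6\right)^{2}\right)^{2} = \left(0 - 288\right)^{2} = \left(-288\right)^{2} = 82944$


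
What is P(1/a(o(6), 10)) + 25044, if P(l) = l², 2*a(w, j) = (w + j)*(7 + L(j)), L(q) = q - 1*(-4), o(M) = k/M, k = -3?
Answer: 3987029860/159201 ≈ 25044.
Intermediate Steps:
o(M) = -3/M
L(q) = 4 + q (L(q) = q + 4 = 4 + q)
a(w, j) = (11 + j)*(j + w)/2 (a(w, j) = ((w + j)*(7 + (4 + j)))/2 = ((j + w)*(11 + j))/2 = ((11 + j)*(j + w))/2 = (11 + j)*(j + w)/2)
P(1/a(o(6), 10)) + 25044 = (1/((½)*10² + (11/2)*10 + 11*(-3/6)/2 + (½)*10*(-3/6)))² + 25044 = (1/((½)*100 + 55 + 11*(-3*⅙)/2 + (½)*10*(-3*⅙)))² + 25044 = (1/(50 + 55 + (11/2)*(-½) + (½)*10*(-½)))² + 25044 = (1/(50 + 55 - 11/4 - 5/2))² + 25044 = (1/(399/4))² + 25044 = (4/399)² + 25044 = 16/159201 + 25044 = 3987029860/159201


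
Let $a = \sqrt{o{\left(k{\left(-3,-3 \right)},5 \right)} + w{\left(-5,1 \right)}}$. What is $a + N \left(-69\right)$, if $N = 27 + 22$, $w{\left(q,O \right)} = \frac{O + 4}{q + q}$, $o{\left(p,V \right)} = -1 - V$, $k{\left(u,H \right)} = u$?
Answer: $-3381 + \frac{i \sqrt{26}}{2} \approx -3381.0 + 2.5495 i$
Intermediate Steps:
$w{\left(q,O \right)} = \frac{4 + O}{2 q}$
$N = 49$
$a = \frac{i \sqrt{26}}{2}$ ($a = \sqrt{\left(-1 - 5\right) + \frac{4 + 1}{2 \left(-5\right)}} = \sqrt{\left(-1 - 5\right) + \frac{1}{2} \left(- \frac{1}{5}\right) 5} = \sqrt{-6 - \frac{1}{2}} = \sqrt{- \frac{13}{2}} = \frac{i \sqrt{26}}{2} \approx 2.5495 i$)
$a + N \left(-69\right) = \frac{i \sqrt{26}}{2} + 49 \left(-69\right) = \frac{i \sqrt{26}}{2} - 3381 = -3381 + \frac{i \sqrt{26}}{2}$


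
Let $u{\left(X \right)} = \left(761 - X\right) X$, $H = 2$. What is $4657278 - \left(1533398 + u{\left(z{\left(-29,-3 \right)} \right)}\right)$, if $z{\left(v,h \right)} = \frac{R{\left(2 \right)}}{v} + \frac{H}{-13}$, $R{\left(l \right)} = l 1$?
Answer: $\frac{444018046924}{142129} \approx 3.124 \cdot 10^{6}$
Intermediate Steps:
$R{\left(l \right)} = l$
$z{\left(v,h \right)} = - \frac{2}{13} + \frac{2}{v}$ ($z{\left(v,h \right)} = \frac{2}{v} + \frac{2}{-13} = \frac{2}{v} + 2 \left(- \frac{1}{13}\right) = \frac{2}{v} - \frac{2}{13} = - \frac{2}{13} + \frac{2}{v}$)
$u{\left(X \right)} = X \left(761 - X\right)$
$4657278 - \left(1533398 + u{\left(z{\left(-29,-3 \right)} \right)}\right) = 4657278 - \left(1533398 + \left(- \frac{2}{13} + \frac{2}{-29}\right) \left(761 - \left(- \frac{2}{13} + \frac{2}{-29}\right)\right)\right) = 4657278 - \left(1533398 + \left(- \frac{2}{13} + 2 \left(- \frac{1}{29}\right)\right) \left(761 - \left(- \frac{2}{13} + 2 \left(- \frac{1}{29}\right)\right)\right)\right) = 4657278 - \left(1533398 + \left(- \frac{2}{13} - \frac{2}{29}\right) \left(761 - \left(- \frac{2}{13} - \frac{2}{29}\right)\right)\right) = 4657278 - \left(1533398 - \frac{84 \left(761 - - \frac{84}{377}\right)}{377}\right) = 4657278 - \left(1533398 - \frac{84 \left(761 + \frac{84}{377}\right)}{377}\right) = 4657278 - \left(1533398 - \frac{24106404}{142129}\right) = 4657278 - \frac{217916217938}{142129} = \frac{444018046924}{142129}$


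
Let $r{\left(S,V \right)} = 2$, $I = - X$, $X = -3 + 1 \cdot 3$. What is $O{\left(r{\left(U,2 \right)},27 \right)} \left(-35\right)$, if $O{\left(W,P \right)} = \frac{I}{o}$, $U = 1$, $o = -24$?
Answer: $0$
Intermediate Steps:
$X = 0$ ($X = -3 + 3 = 0$)
$I = 0$ ($I = \left(-1\right) 0 = 0$)
$O{\left(W,P \right)} = 0$ ($O{\left(W,P \right)} = \frac{0}{-24} = 0 \left(- \frac{1}{24}\right) = 0$)
$O{\left(r{\left(U,2 \right)},27 \right)} \left(-35\right) = 0 \left(-35\right) = 0$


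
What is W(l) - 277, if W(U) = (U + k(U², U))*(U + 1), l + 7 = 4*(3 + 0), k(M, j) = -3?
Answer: -265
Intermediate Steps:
l = 5 (l = -7 + 4*(3 + 0) = -7 + 4*3 = -7 + 12 = 5)
W(U) = (1 + U)*(-3 + U) (W(U) = (U - 3)*(U + 1) = (-3 + U)*(1 + U) = (1 + U)*(-3 + U))
W(l) - 277 = (-3 + 5² - 2*5) - 277 = (-3 + 25 - 10) - 277 = 12 - 277 = -265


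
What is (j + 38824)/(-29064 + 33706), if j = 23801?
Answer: 62625/4642 ≈ 13.491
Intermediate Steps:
(j + 38824)/(-29064 + 33706) = (23801 + 38824)/(-29064 + 33706) = 62625/4642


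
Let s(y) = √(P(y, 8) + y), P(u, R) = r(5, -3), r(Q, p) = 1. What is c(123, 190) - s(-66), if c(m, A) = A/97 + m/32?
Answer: 18011/3104 - I*√65 ≈ 5.8025 - 8.0623*I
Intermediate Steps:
P(u, R) = 1
c(m, A) = m/32 + A/97 (c(m, A) = A*(1/97) + m*(1/32) = A/97 + m/32 = m/32 + A/97)
s(y) = √(1 + y)
c(123, 190) - s(-66) = ((1/32)*123 + (1/97)*190) - √(1 - 66) = (123/32 + 190/97) - √(-65) = 18011/3104 - I*√65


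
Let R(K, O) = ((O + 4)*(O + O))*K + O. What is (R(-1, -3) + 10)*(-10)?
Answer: -130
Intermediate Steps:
R(K, O) = O + 2*K*O*(4 + O) (R(K, O) = ((4 + O)*(2*O))*K + O = (2*O*(4 + O))*K + O = 2*K*O*(4 + O) + O = O + 2*K*O*(4 + O))
(R(-1, -3) + 10)*(-10) = (-3*(1 + 8*(-1) + 2*(-1)*(-3)) + 10)*(-10) = (-3*(1 - 8 + 6) + 10)*(-10) = (-3*(-1) + 10)*(-10) = (3 + 10)*(-10) = 13*(-10) = -130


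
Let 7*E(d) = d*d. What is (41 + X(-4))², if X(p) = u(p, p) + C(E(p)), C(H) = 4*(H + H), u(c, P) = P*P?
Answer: 277729/49 ≈ 5667.9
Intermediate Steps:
u(c, P) = P²
E(d) = d²/7 (E(d) = (d*d)/7 = d²/7)
C(H) = 8*H (C(H) = 4*(2*H) = 8*H)
X(p) = 15*p²/7 (X(p) = p² + 8*(p²/7) = p² + 8*p²/7 = 15*p²/7)
(41 + X(-4))² = (41 + (15/7)*(-4)²)² = (41 + (15/7)*16)² = (41 + 240/7)² = (527/7)² = 277729/49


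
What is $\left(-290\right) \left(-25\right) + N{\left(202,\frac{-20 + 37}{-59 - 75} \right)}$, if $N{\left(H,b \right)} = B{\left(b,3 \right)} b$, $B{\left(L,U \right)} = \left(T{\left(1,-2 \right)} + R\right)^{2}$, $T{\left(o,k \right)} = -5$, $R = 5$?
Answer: $7250$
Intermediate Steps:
$B{\left(L,U \right)} = 0$ ($B{\left(L,U \right)} = \left(-5 + 5\right)^{2} = 0^{2} = 0$)
$N{\left(H,b \right)} = 0$ ($N{\left(H,b \right)} = 0 b = 0$)
$\left(-290\right) \left(-25\right) + N{\left(202,\frac{-20 + 37}{-59 - 75} \right)} = \left(-290\right) \left(-25\right) + 0 = 7250 + 0 = 7250$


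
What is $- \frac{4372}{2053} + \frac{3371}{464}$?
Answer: $\frac{4892055}{952592} \approx 5.1355$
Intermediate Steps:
$- \frac{4372}{2053} + \frac{3371}{464} = \frac{4892055}{952592}$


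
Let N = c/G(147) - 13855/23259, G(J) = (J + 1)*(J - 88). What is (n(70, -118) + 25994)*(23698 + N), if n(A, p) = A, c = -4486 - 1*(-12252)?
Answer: 10453979977444776/16924799 ≈ 6.1767e+8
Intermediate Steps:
c = 7766 (c = -4486 + 12252 = 7766)
G(J) = (1 + J)*(-88 + J)
N = 29823767/101548794 (N = 7766/(-88 + 147² - 87*147) - 13855/23259 = 7766/(-88 + 21609 - 12789) - 13855*1/23259 = 7766/8732 - 13855/23259 = 7766*(1/8732) - 13855/23259 = 3883/4366 - 13855/23259 = 29823767/101548794 ≈ 0.29369)
(n(70, -118) + 25994)*(23698 + N) = (70 + 25994)*(23698 + 29823767/101548794) = 26064*(2406533143979/101548794) = 10453979977444776/16924799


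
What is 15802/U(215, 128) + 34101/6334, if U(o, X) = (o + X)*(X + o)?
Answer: 4112038417/745188766 ≈ 5.5181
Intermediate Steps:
U(o, X) = (X + o)² (U(o, X) = (X + o)*(X + o) = (X + o)²)
15802/U(215, 128) + 34101/6334 = 15802/((128 + 215)²) + 34101/6334 = 15802/(343²) + 34101*(1/6334) = 15802/117649 + 34101/6334 = 4112038417/745188766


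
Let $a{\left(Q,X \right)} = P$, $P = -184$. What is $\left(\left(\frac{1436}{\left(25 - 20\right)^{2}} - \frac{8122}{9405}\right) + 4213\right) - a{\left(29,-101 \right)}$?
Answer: $\frac{209429431}{47025} \approx 4453.6$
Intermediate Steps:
$a{\left(Q,X \right)} = -184$
$\left(\left(\frac{1436}{\left(25 - 20\right)^{2}} - \frac{8122}{9405}\right) + 4213\right) - a{\left(29,-101 \right)} = \left(\left(\frac{1436}{\left(25 - 20\right)^{2}} - \frac{8122}{9405}\right) + 4213\right) - -184 = \left(\left(\frac{1436}{5^{2}} - \frac{8122}{9405}\right) + 4213\right) + 184 = \left(\left(\frac{1436}{25} - \frac{8122}{9405}\right) + 4213\right) + 184 = \left(\frac{2660506}{47025} + 4213\right) + 184 = \frac{200776831}{47025} + 184 = \frac{209429431}{47025}$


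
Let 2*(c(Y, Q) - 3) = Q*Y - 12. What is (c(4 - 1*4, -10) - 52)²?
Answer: 3025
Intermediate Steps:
c(Y, Q) = -3 + Q*Y/2 (c(Y, Q) = 3 + (Q*Y - 12)/2 = 3 + (-12 + Q*Y)/2 = 3 + (-6 + Q*Y/2) = -3 + Q*Y/2)
(c(4 - 1*4, -10) - 52)² = ((-3 + (½)*(-10)*(4 - 1*4)) - 52)² = ((-3 + (½)*(-10)*(4 - 4)) - 52)² = ((-3 + (½)*(-10)*0) - 52)² = ((-3 + 0) - 52)² = (-3 - 52)² = (-55)² = 3025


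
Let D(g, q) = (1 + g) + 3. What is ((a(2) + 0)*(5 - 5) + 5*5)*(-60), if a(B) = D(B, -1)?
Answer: -1500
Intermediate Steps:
D(g, q) = 4 + g
a(B) = 4 + B
((a(2) + 0)*(5 - 5) + 5*5)*(-60) = (((4 + 2) + 0)*(5 - 5) + 5*5)*(-60) = ((6 + 0)*0 + 25)*(-60) = (6*0 + 25)*(-60) = (0 + 25)*(-60) = 25*(-60) = -1500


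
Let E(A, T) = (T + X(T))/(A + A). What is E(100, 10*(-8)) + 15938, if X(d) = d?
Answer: 79686/5 ≈ 15937.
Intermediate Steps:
E(A, T) = T/A (E(A, T) = (T + T)/(A + A) = (2*T)/((2*A)) = (2*T)*(1/(2*A)) = T/A)
E(100, 10*(-8)) + 15938 = (10*(-8))/100 + 15938 = -80*1/100 + 15938 = -4/5 + 15938 = 79686/5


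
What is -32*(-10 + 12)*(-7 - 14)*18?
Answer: 24192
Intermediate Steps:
-32*(-10 + 12)*(-7 - 14)*18 = -64*(-21)*18 = -32*(-42)*18 = 1344*18 = 24192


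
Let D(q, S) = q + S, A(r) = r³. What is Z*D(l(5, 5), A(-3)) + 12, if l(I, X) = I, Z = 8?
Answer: -164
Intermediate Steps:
D(q, S) = S + q
Z*D(l(5, 5), A(-3)) + 12 = 8*((-3)³ + 5) + 12 = 8*(-27 + 5) + 12 = 8*(-22) + 12 = -176 + 12 = -164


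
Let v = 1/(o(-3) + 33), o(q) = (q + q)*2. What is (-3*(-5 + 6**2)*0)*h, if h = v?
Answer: 0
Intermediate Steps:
o(q) = 4*q (o(q) = (2*q)*2 = 4*q)
v = 1/21 (v = 1/(4*(-3) + 33) = 1/(-12 + 33) = 1/21 ≈ 0.047619)
h = 1/21 ≈ 0.047619
(-3*(-5 + 6**2)*0)*h = -3*(-5 + 6**2)*0*(1/21) = -3*(-5 + 36)*0*(1/21) = -93*0*(1/21) = -3*0*(1/21) = 0*(1/21) = 0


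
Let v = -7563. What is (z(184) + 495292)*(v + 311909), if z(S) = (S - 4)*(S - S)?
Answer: 150740139032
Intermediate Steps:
z(S) = 0 (z(S) = (-4 + S)*0 = 0)
(z(184) + 495292)*(v + 311909) = (0 + 495292)*(-7563 + 311909) = 495292*304346 = 150740139032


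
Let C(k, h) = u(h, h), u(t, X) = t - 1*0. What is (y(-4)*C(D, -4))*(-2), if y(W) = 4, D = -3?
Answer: 32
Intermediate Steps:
u(t, X) = t (u(t, X) = t + 0 = t)
C(k, h) = h
(y(-4)*C(D, -4))*(-2) = (4*(-4))*(-2) = -16*(-2) = 32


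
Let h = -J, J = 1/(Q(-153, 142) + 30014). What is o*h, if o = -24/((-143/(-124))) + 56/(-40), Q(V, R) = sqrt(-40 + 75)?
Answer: 476652334/644100715115 - 15881*sqrt(35)/644100715115 ≈ 0.00073988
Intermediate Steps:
Q(V, R) = sqrt(35)
J = 1/(30014 + sqrt(35)) (J = 1/(sqrt(35) + 30014) = 1/(30014 + sqrt(35)) ≈ 3.3311e-5)
h = -30014/900840161 + sqrt(35)/900840161 (h = -(30014/900840161 - sqrt(35)/900840161) = -30014/900840161 + sqrt(35)/900840161 ≈ -3.3311e-5)
o = -15881/715 (o = -24/((-143*(-1/124))) + 56*(-1/40) = -24/143/124 - 7/5 = -24*124/143 - 7/5 = -2976/143 - 7/5 = -15881/715 ≈ -22.211)
o*h = -15881*(-30014/900840161 + sqrt(35)/900840161)/715 = 476652334/644100715115 - 15881*sqrt(35)/644100715115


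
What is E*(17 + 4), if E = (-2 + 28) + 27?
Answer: 1113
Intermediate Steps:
E = 53 (E = 26 + 27 = 53)
E*(17 + 4) = 53*(17 + 4) = 53*21 = 1113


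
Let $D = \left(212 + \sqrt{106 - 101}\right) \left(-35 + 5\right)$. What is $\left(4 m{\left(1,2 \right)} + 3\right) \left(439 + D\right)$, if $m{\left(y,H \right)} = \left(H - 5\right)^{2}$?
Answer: $-230919 - 1170 \sqrt{5} \approx -2.3354 \cdot 10^{5}$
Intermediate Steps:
$m{\left(y,H \right)} = \left(-5 + H\right)^{2}$
$D = -6360 - 30 \sqrt{5}$ ($D = \left(212 + \sqrt{5}\right) \left(-30\right) = -6360 - 30 \sqrt{5} \approx -6427.1$)
$\left(4 m{\left(1,2 \right)} + 3\right) \left(439 + D\right) = \left(4 \left(-5 + 2\right)^{2} + 3\right) \left(439 - \left(6360 + 30 \sqrt{5}\right)\right) = \left(4 \left(-3\right)^{2} + 3\right) \left(-5921 - 30 \sqrt{5}\right) = \left(4 \cdot 9 + 3\right) \left(-5921 - 30 \sqrt{5}\right) = \left(36 + 3\right) \left(-5921 - 30 \sqrt{5}\right) = 39 \left(-5921 - 30 \sqrt{5}\right) = -230919 - 1170 \sqrt{5}$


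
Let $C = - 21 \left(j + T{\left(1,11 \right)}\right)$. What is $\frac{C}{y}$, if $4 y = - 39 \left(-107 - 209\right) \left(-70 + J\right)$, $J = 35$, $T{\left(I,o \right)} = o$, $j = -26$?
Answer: $- \frac{3}{1027} \approx -0.0029211$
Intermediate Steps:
$C = 315$ ($C = - 21 \left(-26 + 11\right) = \left(-21\right) \left(-15\right) = 315$)
$y = -107835$ ($y = \frac{\left(-39\right) \left(-107 - 209\right) \left(-70 + 35\right)}{4} = \frac{\left(-39\right) \left(\left(-316\right) \left(-35\right)\right)}{4} = \frac{\left(-39\right) 11060}{4} = \frac{1}{4} \left(-431340\right) = -107835$)
$\frac{C}{y} = \frac{315}{-107835} = 315 \left(- \frac{1}{107835}\right) = - \frac{3}{1027}$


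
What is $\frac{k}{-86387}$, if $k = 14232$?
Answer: $- \frac{14232}{86387} \approx -0.16475$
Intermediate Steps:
$\frac{k}{-86387} = \frac{14232}{-86387} = 14232 \left(- \frac{1}{86387}\right) = - \frac{14232}{86387}$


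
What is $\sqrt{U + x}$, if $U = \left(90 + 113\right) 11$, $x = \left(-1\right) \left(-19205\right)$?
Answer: $3 \sqrt{2382} \approx 146.42$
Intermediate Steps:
$x = 19205$
$U = 2233$ ($U = 203 \cdot 11 = 2233$)
$\sqrt{U + x} = \sqrt{2233 + 19205} = \sqrt{21438} = 3 \sqrt{2382}$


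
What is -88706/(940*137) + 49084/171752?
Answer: -39796408/98742065 ≈ -0.40303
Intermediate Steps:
-88706/(940*137) + 49084/171752 = -88706/128780 + 49084*(1/171752) = -88706*1/128780 + 1753/6134 = -44353/64390 + 1753/6134 = -39796408/98742065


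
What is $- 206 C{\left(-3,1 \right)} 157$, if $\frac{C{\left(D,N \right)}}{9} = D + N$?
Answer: $582156$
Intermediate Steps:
$C{\left(D,N \right)} = 9 D + 9 N$ ($C{\left(D,N \right)} = 9 \left(D + N\right) = 9 D + 9 N$)
$- 206 C{\left(-3,1 \right)} 157 = - 206 \left(9 \left(-3\right) + 9 \cdot 1\right) 157 = - 206 \left(-27 + 9\right) 157 = \left(-206\right) \left(-18\right) 157 = 3708 \cdot 157 = 582156$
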